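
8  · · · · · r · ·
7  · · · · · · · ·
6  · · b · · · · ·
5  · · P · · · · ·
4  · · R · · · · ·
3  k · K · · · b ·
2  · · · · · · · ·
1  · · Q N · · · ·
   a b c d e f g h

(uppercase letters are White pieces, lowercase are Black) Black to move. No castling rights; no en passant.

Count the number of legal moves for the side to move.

Black to move; king on a3.
In check: yes, from the white queen on c1.
Legal moves: Ka2.
Count: 1.

1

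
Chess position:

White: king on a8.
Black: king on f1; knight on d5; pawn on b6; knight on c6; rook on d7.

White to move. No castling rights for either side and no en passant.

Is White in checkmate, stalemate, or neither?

stalemate

White to move; white king on a8.
In check: no.
King squares — a7: attacked by Nc6; b7: attacked by Rd7; b8: attacked by Nc6.
Legal moves for White: none.
Not in check and no legal moves → stalemate.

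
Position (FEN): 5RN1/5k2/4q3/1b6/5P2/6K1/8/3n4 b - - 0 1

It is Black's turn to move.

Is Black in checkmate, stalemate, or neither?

neither

Black to move; black king on f7.
In check: yes, from the white rook on f8.
King squares — e6: own queen; f6: attacked by Rf8; g6: available; e7: attacked by Ng8; g7: available; e8: attacked by Rf8; f8: available; g8: attacked by Rf8.
Legal moves for Black: Kxf8, Kg7, Kg6.
Black is in check but has 3 legal moves → neither.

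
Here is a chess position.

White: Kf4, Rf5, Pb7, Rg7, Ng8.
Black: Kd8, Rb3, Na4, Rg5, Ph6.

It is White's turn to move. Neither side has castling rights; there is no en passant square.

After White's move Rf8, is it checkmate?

After Rf8: black king on d8; in check: yes, from the white rook on f8.
King squares — c7: attacked by Rg7; d7: attacked by Rg7; e7: attacked by Rg7; c8: attacked by Pb7; e8: attacked by Rf8.
Black has no legal moves → checkmate.

yes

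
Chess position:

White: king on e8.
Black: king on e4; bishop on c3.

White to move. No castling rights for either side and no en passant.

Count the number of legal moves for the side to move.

White to move; king on e8.
In check: no.
Legal moves: Kf8, Kd8, Kf7, Ke7, Kd7.
Count: 5.

5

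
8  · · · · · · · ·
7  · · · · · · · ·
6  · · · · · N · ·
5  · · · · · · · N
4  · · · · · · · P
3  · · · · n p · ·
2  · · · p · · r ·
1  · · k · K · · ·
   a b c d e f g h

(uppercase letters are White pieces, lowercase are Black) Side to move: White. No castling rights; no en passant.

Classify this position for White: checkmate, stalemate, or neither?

checkmate

White to move; white king on e1.
In check: yes, from the black pawn on d2.
King squares — d1: attacked by Kc1; f1: attacked by Ne3; d2: attacked by Kc1; e2: attacked by Rg2; f2: attacked by Rg2.
Legal moves for White: none.
In check with no legal moves → checkmate.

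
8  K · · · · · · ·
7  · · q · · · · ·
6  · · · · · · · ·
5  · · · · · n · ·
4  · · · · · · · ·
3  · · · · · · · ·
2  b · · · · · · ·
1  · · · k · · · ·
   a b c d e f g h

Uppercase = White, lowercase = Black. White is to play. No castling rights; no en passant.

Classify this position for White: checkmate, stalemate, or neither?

White to move; white king on a8.
In check: no.
King squares — a7: attacked by Qc7; b7: attacked by Qc7; b8: attacked by Qc7.
Legal moves for White: none.
Not in check and no legal moves → stalemate.

stalemate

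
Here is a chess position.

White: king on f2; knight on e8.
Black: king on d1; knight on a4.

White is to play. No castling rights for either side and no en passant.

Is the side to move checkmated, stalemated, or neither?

neither

White to move; white king on f2.
In check: no.
Legal moves for White: Ng7, Nc7, Nf6, Nd6, Kg3, Kf3, Ke3, Kg2, Kg1, Kf1.
White has 10 legal moves and is not in check → neither.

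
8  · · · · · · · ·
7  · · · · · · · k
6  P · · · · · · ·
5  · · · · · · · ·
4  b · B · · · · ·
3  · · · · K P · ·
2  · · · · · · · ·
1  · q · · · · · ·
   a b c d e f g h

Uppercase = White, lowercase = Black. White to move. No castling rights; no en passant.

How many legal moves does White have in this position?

White to move; king on e3.
In check: no.
Legal moves: Bg8+, Bf7, Be6, Bd5, Bb5, Bd3+, Bb3, Be2, Ba2, Bf1, Kf4, Kd4, Kf2, Ke2, Kd2, a7, f4.
Count: 17.

17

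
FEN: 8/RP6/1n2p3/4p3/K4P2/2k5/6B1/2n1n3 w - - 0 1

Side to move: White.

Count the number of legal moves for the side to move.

White to move; king on a4.
In check: yes, from the black knight on b6.
Legal moves: Kb5, Ka5, Ka3.
Count: 3.

3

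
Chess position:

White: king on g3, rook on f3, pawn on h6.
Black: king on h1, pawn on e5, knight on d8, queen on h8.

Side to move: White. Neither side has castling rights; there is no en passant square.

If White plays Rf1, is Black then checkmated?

yes

After Rf1: black king on h1; in check: yes, from the white rook on f1.
King squares — g1: attacked by Rf1; g2: attacked by Kg3; h2: attacked by Kg3.
Black has no legal moves → checkmate.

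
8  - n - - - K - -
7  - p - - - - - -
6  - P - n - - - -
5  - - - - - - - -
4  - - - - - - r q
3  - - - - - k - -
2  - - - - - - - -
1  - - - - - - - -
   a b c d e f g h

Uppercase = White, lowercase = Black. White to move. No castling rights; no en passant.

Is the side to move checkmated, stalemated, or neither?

White to move; white king on f8.
In check: no.
King squares — e7: attacked by Qh4; f7: attacked by Nd6; g7: attacked by Rg4; e8: attacked by Nd6; g8: attacked by Rg4.
Legal moves for White: none.
Not in check and no legal moves → stalemate.

stalemate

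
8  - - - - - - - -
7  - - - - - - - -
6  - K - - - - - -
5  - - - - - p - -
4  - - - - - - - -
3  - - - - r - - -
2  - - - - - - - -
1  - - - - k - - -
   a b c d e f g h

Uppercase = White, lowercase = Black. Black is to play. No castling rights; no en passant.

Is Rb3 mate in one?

After Rb3: white king on b6; in check: yes, from the black rook on b3.
White has 6 legal replies: Kc7, Ka7, Kc6, Ka6, Kc5, Ka5.
In check but a legal move exists → not checkmate.

no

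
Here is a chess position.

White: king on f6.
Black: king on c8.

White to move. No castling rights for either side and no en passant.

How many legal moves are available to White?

8

White to move; king on f6.
In check: no.
Legal moves: Kg7, Kf7, Ke7, Kg6, Ke6, Kg5, Kf5, Ke5.
Count: 8.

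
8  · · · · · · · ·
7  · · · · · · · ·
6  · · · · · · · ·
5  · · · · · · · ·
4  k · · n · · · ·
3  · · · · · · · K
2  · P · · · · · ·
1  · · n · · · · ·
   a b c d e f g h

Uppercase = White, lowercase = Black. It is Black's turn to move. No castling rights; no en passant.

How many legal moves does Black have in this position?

Black to move; king on a4.
In check: no.
Legal moves: Ne6, Nc6, Nf5, Nb5, Nf3, Ndb3, Nde2, Nc2, Kb5, Ka5, Kb4, Kb3, Nd3, Ncb3, Nce2, Na2.
Count: 16.

16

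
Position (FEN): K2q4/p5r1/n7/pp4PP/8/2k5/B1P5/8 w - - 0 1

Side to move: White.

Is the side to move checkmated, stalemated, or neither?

checkmate

White to move; white king on a8.
In check: yes, from the black queen on d8.
King squares — a7: attacked by Rg7; b7: attacked by Rg7; b8: attacked by Na6.
Legal moves for White: none.
In check with no legal moves → checkmate.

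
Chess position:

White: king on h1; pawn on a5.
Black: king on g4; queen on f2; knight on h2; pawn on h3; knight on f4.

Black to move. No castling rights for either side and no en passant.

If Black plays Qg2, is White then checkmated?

yes

After Qg2: white king on h1; in check: yes, from the black queen on g2.
King squares — g1: attacked by Qg2; g2: attacked by Ph3; h2: attacked by Qg2.
White has no legal moves → checkmate.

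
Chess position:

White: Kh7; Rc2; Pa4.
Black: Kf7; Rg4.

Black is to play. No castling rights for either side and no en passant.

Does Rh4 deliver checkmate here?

After Rh4: white king on h7; in check: yes, from the black rook on h4.
King squares — g6: attacked by Kf7; h6: attacked by Rh4; g7: attacked by Kf7; g8: attacked by Kf7; h8: attacked by Rh4.
White has no legal moves → checkmate.

yes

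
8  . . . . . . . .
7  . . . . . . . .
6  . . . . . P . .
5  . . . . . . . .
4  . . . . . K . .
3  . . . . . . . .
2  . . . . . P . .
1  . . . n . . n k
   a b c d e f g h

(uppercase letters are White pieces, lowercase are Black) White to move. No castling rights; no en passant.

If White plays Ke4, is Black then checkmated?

no

After Ke4: black king on h1; in check: no.
Black is not in check, so this cannot be checkmate.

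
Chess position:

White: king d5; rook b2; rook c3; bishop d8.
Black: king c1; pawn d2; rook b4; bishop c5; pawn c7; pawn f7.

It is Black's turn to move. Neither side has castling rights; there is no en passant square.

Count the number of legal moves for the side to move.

Black to move; king on c1.
In check: yes, from the white rook on c3.
Legal moves: Kxb2, Kd1.
Count: 2.

2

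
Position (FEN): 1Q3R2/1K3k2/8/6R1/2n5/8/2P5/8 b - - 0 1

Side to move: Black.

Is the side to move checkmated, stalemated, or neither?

Black to move; black king on f7.
In check: yes, from the white rook on f8.
Legal moves for Black: Ke7, Ke6.
Black is in check but has 2 legal moves → neither.

neither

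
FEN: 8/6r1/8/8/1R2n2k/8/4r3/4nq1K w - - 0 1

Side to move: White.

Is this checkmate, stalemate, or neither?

White to move; white king on h1.
In check: yes, from the black queen on f1.
King squares — g1: attacked by Qf1; g2: attacked by Ne1; h2: attacked by Re2.
Legal moves for White: none.
In check with no legal moves → checkmate.

checkmate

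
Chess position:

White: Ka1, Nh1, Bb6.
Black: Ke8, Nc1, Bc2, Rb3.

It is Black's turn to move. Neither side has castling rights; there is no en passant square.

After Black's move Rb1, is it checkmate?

yes

After Rb1: white king on a1; in check: yes, from the black rook on b1.
King squares — b1: attacked by Bc2; a2: attacked by Nc1; b2: attacked by Rb1.
White has no legal moves → checkmate.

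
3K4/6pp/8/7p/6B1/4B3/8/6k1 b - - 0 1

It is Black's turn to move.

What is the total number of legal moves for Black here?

Black to move; king on g1.
In check: yes, from the white bishop on e3.
Legal moves: Kh2, Kg2, Kh1, Kf1.
Count: 4.

4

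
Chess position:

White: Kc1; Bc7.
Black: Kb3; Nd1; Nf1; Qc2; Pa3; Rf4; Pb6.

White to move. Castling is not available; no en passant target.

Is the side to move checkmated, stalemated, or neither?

checkmate

White to move; white king on c1.
In check: yes, from the black queen on c2.
King squares — b1: attacked by Qc2; d1: attacked by Qc2; b2: attacked by Nd1; c2: attacked by Kb3; d2: attacked by Nf1.
Legal moves for White: none.
In check with no legal moves → checkmate.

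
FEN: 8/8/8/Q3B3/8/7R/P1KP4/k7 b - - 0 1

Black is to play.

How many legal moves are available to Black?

Black to move; king on a1.
In check: yes, from the white bishop on e5.
Legal moves: none.
Count: 0.

0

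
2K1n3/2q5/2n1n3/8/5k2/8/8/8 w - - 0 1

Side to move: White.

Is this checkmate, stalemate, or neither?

White to move; white king on c8.
In check: yes, from the black queen on c7.
King squares — b7: attacked by Qc7; c7: attacked by Ne6; d7: attacked by Qc7; b8: attacked by Nc6; d8: attacked by Nc6.
Legal moves for White: none.
In check with no legal moves → checkmate.

checkmate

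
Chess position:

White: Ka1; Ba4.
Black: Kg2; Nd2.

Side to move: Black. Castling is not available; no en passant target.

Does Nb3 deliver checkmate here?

no

After Nb3: white king on a1; in check: yes, from the black knight on b3.
White has 4 legal replies: Kb2, Ka2, Kb1, Bxb3.
In check but a legal move exists → not checkmate.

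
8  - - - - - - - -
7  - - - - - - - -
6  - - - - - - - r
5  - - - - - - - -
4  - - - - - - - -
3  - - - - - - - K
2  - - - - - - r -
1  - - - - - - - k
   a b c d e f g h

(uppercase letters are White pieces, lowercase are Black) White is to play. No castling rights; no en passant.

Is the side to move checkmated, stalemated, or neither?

checkmate

White to move; white king on h3.
In check: yes, from the black rook on h6.
King squares — g2: attacked by Kh1; h2: attacked by Kh1; g3: attacked by Rg2; g4: attacked by Rg2; h4: attacked by Rh6.
Legal moves for White: none.
In check with no legal moves → checkmate.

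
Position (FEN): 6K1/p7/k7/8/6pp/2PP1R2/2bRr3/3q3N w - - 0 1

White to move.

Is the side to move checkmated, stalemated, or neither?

neither

White to move; white king on g8.
In check: no.
Legal moves for White include: Kh8, Kf8, Kh7, Kg7, Kf7, Rf8, Rf7, Rf6+, Rf5, Rf4, Rh3, Rg3, Re3, Rf2, Rf1, Rxe2, Rxc2, Rxd1, ... (list truncated; more exist).
White has legal moves and is not in check → neither.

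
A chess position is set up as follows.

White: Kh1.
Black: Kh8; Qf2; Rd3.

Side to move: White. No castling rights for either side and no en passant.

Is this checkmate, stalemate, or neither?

White to move; white king on h1.
In check: no.
King squares — g1: attacked by Qf2; g2: attacked by Qf2; h2: attacked by Qf2.
Legal moves for White: none.
Not in check and no legal moves → stalemate.

stalemate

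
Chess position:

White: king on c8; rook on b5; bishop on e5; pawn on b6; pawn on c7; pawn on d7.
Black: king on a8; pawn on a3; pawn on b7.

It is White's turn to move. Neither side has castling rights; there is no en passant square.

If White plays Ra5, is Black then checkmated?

After Ra5: black king on a8; in check: yes, from the white rook on a5.
King squares — a7: attacked by Ra5; b7: own pawn; b8: attacked by Pc7.
Black has no legal moves → checkmate.

yes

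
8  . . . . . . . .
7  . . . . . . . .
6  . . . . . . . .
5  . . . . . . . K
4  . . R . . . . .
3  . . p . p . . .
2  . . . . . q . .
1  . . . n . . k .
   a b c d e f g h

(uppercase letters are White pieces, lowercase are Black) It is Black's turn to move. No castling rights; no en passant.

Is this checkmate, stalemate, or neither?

neither

Black to move; black king on g1.
In check: no.
Legal moves for Black include: Qf8, Qf7+, Qf6, Qf5+, Qh4+, Qf4, Qg3, Qf3+, Qh2+, Qg2, Qe2+, Qd2, Qc2, Qb2, Qa2, Qf1, Qe1, Kh2, ... (list truncated; more exist).
Black has legal moves and is not in check → neither.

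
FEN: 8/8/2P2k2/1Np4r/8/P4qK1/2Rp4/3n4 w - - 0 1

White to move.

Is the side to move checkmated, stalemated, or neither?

White to move; white king on g3.
In check: yes, from the black queen on f3.
Legal moves for White: Kxf3.
White is in check but has 1 legal move → neither.

neither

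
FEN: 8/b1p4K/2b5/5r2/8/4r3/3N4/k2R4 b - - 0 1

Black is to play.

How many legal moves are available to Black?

2

Black to move; king on a1.
In check: yes, from the white rook on d1.
Legal moves: Kb2, Ka2.
Count: 2.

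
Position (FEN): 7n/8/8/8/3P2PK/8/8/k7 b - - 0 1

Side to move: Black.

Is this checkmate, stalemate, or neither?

Black to move; black king on a1.
In check: no.
Legal moves for Black: Nf7, Ng6+, Kb2, Ka2, Kb1.
Black has 5 legal moves and is not in check → neither.

neither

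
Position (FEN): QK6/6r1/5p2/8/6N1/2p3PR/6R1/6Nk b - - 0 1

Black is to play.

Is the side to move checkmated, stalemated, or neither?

checkmate

Black to move; black king on h1.
In check: yes, from the white rook on h3.
King squares — g1: attacked by Rg2; g2: attacked by Qa8; h2: attacked by Rg2.
Legal moves for Black: none.
In check with no legal moves → checkmate.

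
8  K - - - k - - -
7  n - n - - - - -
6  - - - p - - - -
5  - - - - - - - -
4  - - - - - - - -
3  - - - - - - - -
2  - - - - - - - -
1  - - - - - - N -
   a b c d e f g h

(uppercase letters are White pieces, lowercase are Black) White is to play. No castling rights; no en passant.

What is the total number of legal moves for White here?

3

White to move; king on a8.
In check: yes, from the black knight on c7.
Legal moves: Kb8, Kb7, Kxa7.
Count: 3.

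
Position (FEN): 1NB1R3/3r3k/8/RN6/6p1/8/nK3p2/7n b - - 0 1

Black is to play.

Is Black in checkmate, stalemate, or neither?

neither

Black to move; black king on h7.
In check: no.
Legal moves for Black include: Kg7, Kh6, Kg6, Rd8, Rg7, Rf7, Re7, Rc7, Rb7, Ra7, Rd6, Rd5, Rd4, Rd3, Rd2+, Rd1, Nb4, Nc3, ... (list truncated; more exist).
Black has legal moves and is not in check → neither.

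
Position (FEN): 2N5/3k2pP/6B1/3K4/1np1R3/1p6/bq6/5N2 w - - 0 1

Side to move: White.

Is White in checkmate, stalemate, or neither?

White to move; white king on d5.
In check: yes, from the black knight on b4.
Legal moves for White: Kc5, Kxc4.
White is in check but has 2 legal moves → neither.

neither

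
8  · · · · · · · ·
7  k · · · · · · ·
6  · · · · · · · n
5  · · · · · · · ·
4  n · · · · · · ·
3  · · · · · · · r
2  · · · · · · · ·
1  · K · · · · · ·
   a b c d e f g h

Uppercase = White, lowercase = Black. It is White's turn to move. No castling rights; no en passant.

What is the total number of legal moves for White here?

4

White to move; king on b1.
In check: no.
Legal moves: Kc2, Ka2, Kc1, Ka1.
Count: 4.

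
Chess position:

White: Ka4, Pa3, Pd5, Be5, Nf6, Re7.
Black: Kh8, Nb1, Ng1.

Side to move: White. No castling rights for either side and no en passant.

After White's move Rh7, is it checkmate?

yes

After Rh7: black king on h8; in check: yes, from the white rook on h7.
King squares — g7: attacked by Rh7; h7: attacked by Nf6; g8: attacked by Nf6.
Black has no legal moves → checkmate.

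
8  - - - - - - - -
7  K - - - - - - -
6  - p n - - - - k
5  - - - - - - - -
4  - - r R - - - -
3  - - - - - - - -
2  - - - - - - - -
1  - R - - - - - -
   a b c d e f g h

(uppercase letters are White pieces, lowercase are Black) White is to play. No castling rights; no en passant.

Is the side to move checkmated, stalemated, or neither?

neither

White to move; white king on a7.
In check: yes, from the black knight on c6.
King squares — a6: available; b6: available; b7: available; a8: available; b8: attacked by Nc6.
Legal moves for White: Ka8, Kb7, Kxb6, Ka6.
White is in check but has 4 legal moves → neither.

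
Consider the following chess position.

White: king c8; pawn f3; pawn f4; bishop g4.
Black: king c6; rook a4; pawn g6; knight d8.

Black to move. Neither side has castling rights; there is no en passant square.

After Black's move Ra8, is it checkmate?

After Ra8: white king on c8; in check: yes, from the black rook on a8.
King squares — b7: attacked by Kc6; c7: attacked by Kc6; d7: attacked by Kc6; b8: attacked by Ra8; d8: attacked by Ra8.
White has no legal moves → checkmate.

yes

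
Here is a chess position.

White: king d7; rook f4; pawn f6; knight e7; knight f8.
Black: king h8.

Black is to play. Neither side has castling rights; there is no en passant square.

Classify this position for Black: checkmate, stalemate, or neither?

stalemate

Black to move; black king on h8.
In check: no.
King squares — g7: attacked by Pf6; h7: attacked by Nf8; g8: attacked by Ne7.
Legal moves for Black: none.
Not in check and no legal moves → stalemate.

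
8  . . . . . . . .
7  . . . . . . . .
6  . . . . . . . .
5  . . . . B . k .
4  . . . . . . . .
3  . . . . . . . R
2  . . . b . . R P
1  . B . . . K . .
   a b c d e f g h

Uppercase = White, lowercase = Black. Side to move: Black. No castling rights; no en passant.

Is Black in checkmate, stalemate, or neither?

Black to move; black king on g5.
In check: yes, from the white rook on g2.
King squares — f4: attacked by Be5; g4: attacked by Rg2; h4: attacked by Rh3; f5: attacked by Bb1; h5: attacked by Rh3; f6: attacked by Be5; g6: attacked by Bb1; h6: attacked by Rh3.
Legal moves for Black: none.
In check with no legal moves → checkmate.

checkmate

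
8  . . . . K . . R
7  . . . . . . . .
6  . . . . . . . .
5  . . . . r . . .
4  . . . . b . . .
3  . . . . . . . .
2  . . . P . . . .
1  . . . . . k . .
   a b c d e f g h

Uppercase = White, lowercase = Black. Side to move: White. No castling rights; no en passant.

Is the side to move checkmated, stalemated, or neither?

neither

White to move; white king on e8.
In check: yes, from the black rook on e5.
Legal moves for White: Kf8, Kd8, Kf7, Kd7.
White is in check but has 4 legal moves → neither.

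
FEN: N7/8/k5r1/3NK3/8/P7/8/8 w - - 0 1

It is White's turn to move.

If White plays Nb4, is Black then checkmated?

no

After Nb4: black king on a6; in check: yes, from the white knight on b4.
Black has 4 legal replies: Kb7, Ka7, Kb5, Ka5.
In check but a legal move exists → not checkmate.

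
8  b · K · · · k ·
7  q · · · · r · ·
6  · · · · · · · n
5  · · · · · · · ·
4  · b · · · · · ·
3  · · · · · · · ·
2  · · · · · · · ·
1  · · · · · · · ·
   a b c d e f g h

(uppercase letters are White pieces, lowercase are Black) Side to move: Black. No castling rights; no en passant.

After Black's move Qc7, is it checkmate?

After Qc7: white king on c8; in check: yes, from the black queen on c7.
King squares — b7: attacked by Qc7; c7: attacked by Rf7; d7: attacked by Qc7; b8: attacked by Qc7; d8: attacked by Qc7.
White has no legal moves → checkmate.

yes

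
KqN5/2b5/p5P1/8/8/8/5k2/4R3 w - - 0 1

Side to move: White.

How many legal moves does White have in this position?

White to move; king on a8.
In check: yes, from the black queen on b8.
Legal moves: none.
Count: 0.

0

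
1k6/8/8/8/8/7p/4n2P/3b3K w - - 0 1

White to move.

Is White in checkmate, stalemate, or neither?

stalemate

White to move; white king on h1.
In check: no.
King squares — g1: attacked by Ne2; g2: attacked by Ph3; h2: own pawn.
Legal moves for White: none.
Not in check and no legal moves → stalemate.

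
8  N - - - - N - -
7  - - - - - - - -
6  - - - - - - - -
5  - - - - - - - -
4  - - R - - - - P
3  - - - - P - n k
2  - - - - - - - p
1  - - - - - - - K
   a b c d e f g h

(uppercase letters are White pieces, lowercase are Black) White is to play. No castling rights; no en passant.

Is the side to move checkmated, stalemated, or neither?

White to move; white king on h1.
In check: yes, from the black knight on g3.
King squares — g1: attacked by Ph2; g2: attacked by Kh3; h2: attacked by Kh3.
Legal moves for White: none.
In check with no legal moves → checkmate.

checkmate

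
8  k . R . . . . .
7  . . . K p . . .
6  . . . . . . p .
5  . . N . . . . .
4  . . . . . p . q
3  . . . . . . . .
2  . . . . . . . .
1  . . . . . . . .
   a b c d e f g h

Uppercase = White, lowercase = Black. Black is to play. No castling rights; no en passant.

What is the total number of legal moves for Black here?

Black to move; king on a8.
In check: yes, from the white rook on c8.
Legal moves: Ka7.
Count: 1.

1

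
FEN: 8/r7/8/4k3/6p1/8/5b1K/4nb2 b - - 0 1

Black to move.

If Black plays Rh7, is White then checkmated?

yes

After Rh7: white king on h2; in check: yes, from the black rook on h7.
King squares — g1: attacked by Bf2; h1: attacked by Rh7; g2: attacked by Ne1; g3: attacked by Bf2; h3: attacked by Bf1.
White has no legal moves → checkmate.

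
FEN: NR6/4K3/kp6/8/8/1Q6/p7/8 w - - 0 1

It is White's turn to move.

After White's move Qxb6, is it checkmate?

yes

After Qxb6: black king on a6; in check: yes, from the white queen on b6.
King squares — a5: attacked by Qb6; b5: attacked by Qb6; b6: attacked by Na8; a7: attacked by Qb6; b7: attacked by Qb6.
Black has no legal moves → checkmate.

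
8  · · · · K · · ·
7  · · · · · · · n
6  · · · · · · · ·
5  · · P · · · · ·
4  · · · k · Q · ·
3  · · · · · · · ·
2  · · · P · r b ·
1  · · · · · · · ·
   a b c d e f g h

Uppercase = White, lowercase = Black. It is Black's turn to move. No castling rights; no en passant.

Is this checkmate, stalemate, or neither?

neither

Black to move; black king on d4.
In check: yes, from the white queen on f4.
Legal moves for Black: Kd5, Kxc5, Kd3, Be4, Rxf4.
Black is in check but has 5 legal moves → neither.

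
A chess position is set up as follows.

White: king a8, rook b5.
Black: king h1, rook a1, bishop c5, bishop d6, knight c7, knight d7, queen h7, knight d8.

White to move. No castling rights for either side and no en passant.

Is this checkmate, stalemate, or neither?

checkmate

White to move; white king on a8.
In check: yes, from the black rook on a1 and the black knight on c7.
King squares — a7: attacked by Ra1; b7: attacked by Nd8; b8: attacked by Nd7.
Legal moves for White: none.
In check with no legal moves → checkmate.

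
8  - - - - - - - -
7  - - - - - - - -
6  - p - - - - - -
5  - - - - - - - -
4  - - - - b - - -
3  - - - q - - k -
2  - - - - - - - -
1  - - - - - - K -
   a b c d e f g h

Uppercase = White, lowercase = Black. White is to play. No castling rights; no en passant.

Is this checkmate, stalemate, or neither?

stalemate

White to move; white king on g1.
In check: no.
King squares — f1: attacked by Qd3; h1: attacked by Be4; f2: attacked by Kg3; g2: attacked by Kg3; h2: attacked by Kg3.
Legal moves for White: none.
Not in check and no legal moves → stalemate.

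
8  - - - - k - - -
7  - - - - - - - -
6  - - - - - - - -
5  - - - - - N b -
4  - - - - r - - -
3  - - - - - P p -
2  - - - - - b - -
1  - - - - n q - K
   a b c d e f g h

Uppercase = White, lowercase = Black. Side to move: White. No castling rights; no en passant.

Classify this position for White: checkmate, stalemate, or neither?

checkmate

White to move; white king on h1.
In check: yes, from the black queen on f1.
King squares — g1: attacked by Qf1; g2: attacked by Ne1; h2: attacked by Pg3.
Legal moves for White: none.
In check with no legal moves → checkmate.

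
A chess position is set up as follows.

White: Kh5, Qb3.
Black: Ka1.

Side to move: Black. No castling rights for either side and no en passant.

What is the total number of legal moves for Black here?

Black to move; king on a1.
In check: no.
Legal moves: none.
Count: 0.

0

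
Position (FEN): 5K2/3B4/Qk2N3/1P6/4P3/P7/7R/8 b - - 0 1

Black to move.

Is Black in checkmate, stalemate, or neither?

Black to move; black king on b6.
In check: yes, from the white queen on a6.
King squares — a5: attacked by Qa6; b5: attacked by Qa6; c5: attacked by Ne6; a6: attacked by Pb5; c6: attacked by Pb5; a7: attacked by Qa6; b7: attacked by Qa6; c7: attacked by Ne6.
Legal moves for Black: none.
In check with no legal moves → checkmate.

checkmate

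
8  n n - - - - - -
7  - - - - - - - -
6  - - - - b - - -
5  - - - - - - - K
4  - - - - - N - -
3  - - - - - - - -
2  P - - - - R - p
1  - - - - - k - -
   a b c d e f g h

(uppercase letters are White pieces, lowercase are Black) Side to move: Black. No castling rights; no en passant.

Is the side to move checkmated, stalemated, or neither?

neither

Black to move; black king on f1.
In check: yes, from the white rook on f2.
Legal moves for Black: Kxf2, Kg1, Ke1.
Black is in check but has 3 legal moves → neither.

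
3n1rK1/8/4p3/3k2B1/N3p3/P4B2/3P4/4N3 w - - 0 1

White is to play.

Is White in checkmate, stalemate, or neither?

White to move; white king on g8.
In check: yes, from the black rook on f8.
Legal moves for White: Kxf8, Kh7, Kg7.
White is in check but has 3 legal moves → neither.

neither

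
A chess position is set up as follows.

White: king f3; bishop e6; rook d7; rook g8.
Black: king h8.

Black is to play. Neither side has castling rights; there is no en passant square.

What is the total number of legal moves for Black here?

Black to move; king on h8.
In check: yes, from the white rook on g8.
Legal moves: none.
Count: 0.

0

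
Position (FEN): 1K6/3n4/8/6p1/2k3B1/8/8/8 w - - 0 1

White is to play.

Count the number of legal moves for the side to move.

White to move; king on b8.
In check: yes, from the black knight on d7.
Legal moves: Kc8, Ka8, Kc7, Kb7, Ka7, Bxd7.
Count: 6.

6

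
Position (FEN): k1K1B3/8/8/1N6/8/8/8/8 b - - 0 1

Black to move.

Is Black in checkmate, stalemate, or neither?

Black to move; black king on a8.
In check: no.
King squares — a7: attacked by Nb5; b7: attacked by Kc8; b8: attacked by Kc8.
Legal moves for Black: none.
Not in check and no legal moves → stalemate.

stalemate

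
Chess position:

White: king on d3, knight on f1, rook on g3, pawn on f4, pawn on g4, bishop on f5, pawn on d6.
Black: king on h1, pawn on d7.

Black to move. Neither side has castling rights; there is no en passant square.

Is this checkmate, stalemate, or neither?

Black to move; black king on h1.
In check: no.
King squares — g1: attacked by Rg3; g2: attacked by Rg3; h2: attacked by Nf1.
Legal moves for Black: none.
Not in check and no legal moves → stalemate.

stalemate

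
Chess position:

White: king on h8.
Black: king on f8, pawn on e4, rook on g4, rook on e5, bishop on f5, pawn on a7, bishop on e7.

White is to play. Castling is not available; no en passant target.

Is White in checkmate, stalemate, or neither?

stalemate

White to move; white king on h8.
In check: no.
King squares — g7: attacked by Rg4; h7: attacked by Bf5; g8: attacked by Rg4.
Legal moves for White: none.
Not in check and no legal moves → stalemate.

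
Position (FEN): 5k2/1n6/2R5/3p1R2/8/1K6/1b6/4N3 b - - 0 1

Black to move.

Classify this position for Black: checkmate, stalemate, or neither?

Black to move; black king on f8.
In check: yes, from the white rook on f5.
King squares — e7: available; f7: attacked by Rf5; g7: available; e8: available; g8: available.
Legal moves for Black: Kg8, Ke8, Kg7, Ke7, Bf6.
Black is in check but has 5 legal moves → neither.

neither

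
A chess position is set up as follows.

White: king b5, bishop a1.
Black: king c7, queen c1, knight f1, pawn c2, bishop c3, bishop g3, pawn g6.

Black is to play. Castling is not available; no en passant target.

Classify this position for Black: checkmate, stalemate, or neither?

Black to move; black king on c7.
In check: no.
Legal moves for Black include: Kd8, Kc8, Kb8, Kd7, Kb7, Kd6, Bd6, Bge5, Bh4, Bf4, Bh2, Bf2, Bge1, Bh8, Bg7, Bf6, Bce5, Ba5, ... (list truncated; more exist).
Black has legal moves and is not in check → neither.

neither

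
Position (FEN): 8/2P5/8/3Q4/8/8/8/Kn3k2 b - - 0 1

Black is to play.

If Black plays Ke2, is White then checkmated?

no

After Ke2: white king on a1; in check: no.
White is not in check, so this cannot be checkmate.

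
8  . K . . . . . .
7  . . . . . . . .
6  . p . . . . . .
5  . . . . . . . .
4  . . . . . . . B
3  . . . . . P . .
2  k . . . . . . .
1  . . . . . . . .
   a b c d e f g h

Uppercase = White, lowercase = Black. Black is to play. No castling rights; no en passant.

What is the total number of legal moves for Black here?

Black to move; king on a2.
In check: no.
Legal moves: Kb3, Ka3, Kb2, Kb1, Ka1, b5.
Count: 6.

6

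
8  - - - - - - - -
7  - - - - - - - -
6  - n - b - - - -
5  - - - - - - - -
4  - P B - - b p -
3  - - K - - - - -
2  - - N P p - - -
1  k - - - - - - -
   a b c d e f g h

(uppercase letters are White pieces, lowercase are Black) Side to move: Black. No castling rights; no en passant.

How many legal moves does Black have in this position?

Black to move; king on a1.
In check: yes, from the white knight on c2.
Legal moves: Kb1.
Count: 1.

1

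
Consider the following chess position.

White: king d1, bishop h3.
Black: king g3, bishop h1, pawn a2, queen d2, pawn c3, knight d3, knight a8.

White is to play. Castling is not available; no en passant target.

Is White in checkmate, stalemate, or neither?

White to move; white king on d1.
In check: yes, from the black queen on d2.
King squares — c1: attacked by Qd2; e1: attacked by Qd2; c2: attacked by Qd2; d2: attacked by Pc3; e2: attacked by Qd2.
Legal moves for White: none.
In check with no legal moves → checkmate.

checkmate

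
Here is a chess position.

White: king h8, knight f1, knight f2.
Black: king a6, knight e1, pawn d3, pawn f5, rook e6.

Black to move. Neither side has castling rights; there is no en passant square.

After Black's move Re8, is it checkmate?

no

After Re8: white king on h8; in check: yes, from the black rook on e8.
White has 2 legal replies: Kh7, Kg7.
In check but a legal move exists → not checkmate.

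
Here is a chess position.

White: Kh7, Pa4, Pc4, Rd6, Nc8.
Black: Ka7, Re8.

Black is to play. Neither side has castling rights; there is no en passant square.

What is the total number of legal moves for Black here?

4

Black to move; king on a7.
In check: yes, from the white knight on c8.
Legal moves: Kb8, Ka8, Kb7, Rxc8.
Count: 4.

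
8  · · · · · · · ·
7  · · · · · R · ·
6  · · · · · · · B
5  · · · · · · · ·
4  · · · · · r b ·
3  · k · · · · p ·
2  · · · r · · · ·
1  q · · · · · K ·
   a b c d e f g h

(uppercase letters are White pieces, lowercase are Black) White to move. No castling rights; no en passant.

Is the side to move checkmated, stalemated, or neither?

checkmate

White to move; white king on g1.
In check: yes, from the black queen on a1.
King squares — f1: attacked by Qa1; h1: attacked by Qa1; f2: attacked by Rd2; g2: attacked by Rd2; h2: attacked by Rd2.
Legal moves for White: none.
In check with no legal moves → checkmate.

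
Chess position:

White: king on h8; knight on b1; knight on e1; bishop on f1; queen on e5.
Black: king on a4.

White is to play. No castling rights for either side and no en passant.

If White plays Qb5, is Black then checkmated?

After Qb5: black king on a4; in check: yes, from the white queen on b5.
King squares — a3: attacked by Nb1; b3: attacked by Qb5; b4: attacked by Qb5; a5: attacked by Qb5; b5: attacked by Bf1.
Black has no legal moves → checkmate.

yes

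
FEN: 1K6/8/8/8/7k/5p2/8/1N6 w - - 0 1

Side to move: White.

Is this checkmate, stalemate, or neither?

neither

White to move; white king on b8.
In check: no.
Legal moves for White: Kc8, Ka8, Kc7, Kb7, Ka7, Nc3, Na3, Nd2.
White has 8 legal moves and is not in check → neither.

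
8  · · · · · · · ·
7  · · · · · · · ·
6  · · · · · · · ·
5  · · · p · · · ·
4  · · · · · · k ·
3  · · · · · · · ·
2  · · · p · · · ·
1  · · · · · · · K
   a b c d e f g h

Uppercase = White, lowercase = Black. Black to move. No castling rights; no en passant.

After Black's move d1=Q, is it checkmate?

After d1=Q: white king on h1; in check: yes, from the black queen on d1.
White has 2 legal replies: Kh2, Kg2.
In check but a legal move exists → not checkmate.

no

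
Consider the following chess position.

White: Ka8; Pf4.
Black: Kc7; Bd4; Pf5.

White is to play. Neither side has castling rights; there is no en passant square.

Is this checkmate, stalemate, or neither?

stalemate

White to move; white king on a8.
In check: no.
King squares — a7: attacked by Bd4; b7: attacked by Kc7; b8: attacked by Kc7.
Legal moves for White: none.
Not in check and no legal moves → stalemate.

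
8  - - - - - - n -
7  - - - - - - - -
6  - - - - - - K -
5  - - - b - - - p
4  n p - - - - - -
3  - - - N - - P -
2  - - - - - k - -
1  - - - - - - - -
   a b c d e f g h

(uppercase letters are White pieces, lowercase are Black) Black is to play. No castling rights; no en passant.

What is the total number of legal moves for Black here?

7

Black to move; king on f2.
In check: yes, from the white knight on d3.
Legal moves: Kxg3, Kf3, Ke3, Kg2, Ke2, Kg1, Kf1.
Count: 7.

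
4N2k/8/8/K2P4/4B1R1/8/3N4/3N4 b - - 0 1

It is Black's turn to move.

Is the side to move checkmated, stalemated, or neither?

stalemate

Black to move; black king on h8.
In check: no.
King squares — g7: attacked by Rg4; h7: attacked by Be4; g8: attacked by Rg4.
Legal moves for Black: none.
Not in check and no legal moves → stalemate.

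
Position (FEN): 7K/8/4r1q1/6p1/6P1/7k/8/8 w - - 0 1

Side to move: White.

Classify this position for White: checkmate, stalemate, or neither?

White to move; white king on h8.
In check: no.
King squares — g7: attacked by Qg6; h7: attacked by Qg6; g8: attacked by Qg6.
Legal moves for White: none.
Not in check and no legal moves → stalemate.

stalemate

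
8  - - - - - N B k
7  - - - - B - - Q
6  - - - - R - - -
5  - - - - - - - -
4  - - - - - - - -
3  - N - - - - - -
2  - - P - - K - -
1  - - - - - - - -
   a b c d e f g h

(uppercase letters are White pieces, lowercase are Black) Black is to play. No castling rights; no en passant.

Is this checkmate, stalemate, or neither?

Black to move; black king on h8.
In check: yes, from the white queen on h7.
King squares — g7: attacked by Qh7; h7: attacked by Nf8; g8: attacked by Qh7.
Legal moves for Black: none.
In check with no legal moves → checkmate.

checkmate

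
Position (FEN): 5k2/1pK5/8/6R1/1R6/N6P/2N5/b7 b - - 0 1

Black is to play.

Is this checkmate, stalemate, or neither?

Black to move; black king on f8.
In check: no.
Legal moves for Black: Ke8, Kf7, Ke7, Bh8, Bg7, Bf6, Be5+, Bd4, Bc3, Bb2, b6, b5.
Black has 12 legal moves and is not in check → neither.

neither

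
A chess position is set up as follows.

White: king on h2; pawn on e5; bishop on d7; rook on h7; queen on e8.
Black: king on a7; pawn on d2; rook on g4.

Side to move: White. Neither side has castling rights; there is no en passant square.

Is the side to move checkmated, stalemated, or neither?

White to move; white king on h2.
In check: no.
Legal moves for White include: Qh8, Qg8, Qf8, Qd8, Qc8, Qb8+, Qa8+, Qf7, Qe7, Qg6, Qe6, Qh5, Rh8, Rg7, Rf7, Re7, Rh6, Rh5, ... (list truncated; more exist).
White has legal moves and is not in check → neither.

neither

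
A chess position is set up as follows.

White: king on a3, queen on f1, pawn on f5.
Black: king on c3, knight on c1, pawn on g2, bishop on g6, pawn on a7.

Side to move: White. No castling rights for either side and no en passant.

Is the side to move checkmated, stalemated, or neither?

White to move; white king on a3.
In check: no.
Legal moves for White: Ka4, Qa6, Qb5, Qf4, Qc4+, Qf3+, Qd3+, Qxg2, Qf2, Qe2, Qh1, Qg1, Qe1+, Qd1, Qxc1+, fxg6, f6.
White has 17 legal moves and is not in check → neither.

neither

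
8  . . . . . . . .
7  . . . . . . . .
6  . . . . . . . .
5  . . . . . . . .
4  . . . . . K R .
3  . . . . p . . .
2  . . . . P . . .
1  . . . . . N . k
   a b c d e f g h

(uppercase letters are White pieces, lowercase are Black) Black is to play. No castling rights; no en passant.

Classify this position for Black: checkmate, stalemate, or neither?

Black to move; black king on h1.
In check: no.
King squares — g1: attacked by Rg4; g2: attacked by Rg4; h2: attacked by Nf1.
Legal moves for Black: none.
Not in check and no legal moves → stalemate.

stalemate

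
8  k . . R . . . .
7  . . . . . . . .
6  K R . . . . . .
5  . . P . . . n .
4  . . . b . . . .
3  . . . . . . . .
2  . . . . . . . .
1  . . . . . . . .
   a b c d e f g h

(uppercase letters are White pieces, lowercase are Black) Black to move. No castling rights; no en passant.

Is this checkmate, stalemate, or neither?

Black to move; black king on a8.
In check: yes, from the white rook on d8.
King squares — a7: attacked by Ka6; b7: attacked by Ka6; b8: attacked by Rb6.
Legal moves for Black: none.
In check with no legal moves → checkmate.

checkmate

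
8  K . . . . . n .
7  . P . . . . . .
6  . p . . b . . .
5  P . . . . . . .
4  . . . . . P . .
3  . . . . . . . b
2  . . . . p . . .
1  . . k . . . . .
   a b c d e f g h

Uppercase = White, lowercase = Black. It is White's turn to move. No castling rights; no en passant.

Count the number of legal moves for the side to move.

White to move; king on a8.
In check: no.
Legal moves: Kb8, Ka7, axb6, b8=Q, b8=R, b8=B, b8=N, a6, f5.
Count: 9.

9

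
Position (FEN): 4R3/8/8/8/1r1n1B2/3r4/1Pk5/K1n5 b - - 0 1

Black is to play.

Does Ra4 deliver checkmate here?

yes

After Ra4: white king on a1; in check: yes, from the black rook on a4.
King squares — b1: attacked by Kc2; a2: attacked by Nc1; b2: own pawn.
White has no legal moves → checkmate.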